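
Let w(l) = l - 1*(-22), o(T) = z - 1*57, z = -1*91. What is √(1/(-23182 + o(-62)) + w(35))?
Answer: √31024443970/23330 ≈ 7.5498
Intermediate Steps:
z = -91
o(T) = -148 (o(T) = -91 - 1*57 = -91 - 57 = -148)
w(l) = 22 + l (w(l) = l + 22 = 22 + l)
√(1/(-23182 + o(-62)) + w(35)) = √(1/(-23182 - 148) + (22 + 35)) = √(1/(-23330) + 57) = √(-1/23330 + 57) = √(1329809/23330) = √31024443970/23330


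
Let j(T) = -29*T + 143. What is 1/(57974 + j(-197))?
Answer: 1/63830 ≈ 1.5667e-5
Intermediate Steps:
j(T) = 143 - 29*T
1/(57974 + j(-197)) = 1/(57974 + (143 - 29*(-197))) = 1/(57974 + (143 + 5713)) = 1/(57974 + 5856) = 1/63830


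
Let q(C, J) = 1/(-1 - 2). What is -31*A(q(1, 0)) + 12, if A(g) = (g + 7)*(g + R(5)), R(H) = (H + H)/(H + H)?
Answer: -1132/9 ≈ -125.78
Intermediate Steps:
R(H) = 1 (R(H) = (2*H)/((2*H)) = (2*H)*(1/(2*H)) = 1)
q(C, J) = -1/3 (q(C, J) = 1/(-3) = -1/3)
A(g) = (1 + g)*(7 + g) (A(g) = (g + 7)*(g + 1) = (7 + g)*(1 + g) = (1 + g)*(7 + g))
-31*A(q(1, 0)) + 12 = -31*(7 + (-1/3)**2 + 8*(-1/3)) + 12 = -31*(7 + 1/9 - 8/3) + 12 = -31*40/9 + 12 = -1240/9 + 12 = -1132/9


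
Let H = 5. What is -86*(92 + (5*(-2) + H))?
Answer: -7482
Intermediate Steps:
-86*(92 + (5*(-2) + H)) = -86*(92 + (5*(-2) + 5)) = -86*(92 + (-10 + 5)) = -86*(92 - 5) = -86*87 = -7482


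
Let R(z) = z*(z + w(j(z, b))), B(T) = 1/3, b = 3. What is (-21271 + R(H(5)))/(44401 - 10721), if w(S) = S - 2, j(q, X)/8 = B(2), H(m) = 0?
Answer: -21271/33680 ≈ -0.63156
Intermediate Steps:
B(T) = 1/3
j(q, X) = 8/3 (j(q, X) = 8*(1/3) = 8/3)
w(S) = -2 + S
R(z) = z*(2/3 + z) (R(z) = z*(z + (-2 + 8/3)) = z*(z + 2/3) = z*(2/3 + z))
(-21271 + R(H(5)))/(44401 - 10721) = (-21271 + (1/3)*0*(2 + 3*0))/(44401 - 10721) = (-21271 + (1/3)*0*(2 + 0))/33680 = (-21271 + (1/3)*0*2)*(1/33680) = (-21271 + 0)*(1/33680) = -21271*1/33680 = -21271/33680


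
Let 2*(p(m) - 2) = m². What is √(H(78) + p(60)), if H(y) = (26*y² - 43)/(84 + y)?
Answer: 7*√18370/18 ≈ 52.708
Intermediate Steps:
p(m) = 2 + m²/2
H(y) = (-43 + 26*y²)/(84 + y)
√(H(78) + p(60)) = √((-43 + 26*78²)/(84 + 78) + (2 + (½)*60²)) = √((-43 + 26*6084)/162 + (2 + (½)*3600)) = √((-43 + 158184)/162 + (2 + 1800)) = √((1/162)*158141 + 1802) = √(158141/162 + 1802) = √(450065/162) = 7*√18370/18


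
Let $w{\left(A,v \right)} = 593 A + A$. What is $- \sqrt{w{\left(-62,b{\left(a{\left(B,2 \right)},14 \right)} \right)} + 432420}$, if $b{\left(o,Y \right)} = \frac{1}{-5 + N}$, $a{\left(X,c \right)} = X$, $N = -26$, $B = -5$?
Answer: $- 2 \sqrt{98898} \approx -628.96$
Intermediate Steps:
$b{\left(o,Y \right)} = - \frac{1}{31}$ ($b{\left(o,Y \right)} = \frac{1}{-5 - 26} = \frac{1}{-31} = - \frac{1}{31}$)
$w{\left(A,v \right)} = 594 A$
$- \sqrt{w{\left(-62,b{\left(a{\left(B,2 \right)},14 \right)} \right)} + 432420} = - \sqrt{594 \left(-62\right) + 432420} = - \sqrt{-36828 + 432420} = - \sqrt{395592} = - 2 \sqrt{98898}$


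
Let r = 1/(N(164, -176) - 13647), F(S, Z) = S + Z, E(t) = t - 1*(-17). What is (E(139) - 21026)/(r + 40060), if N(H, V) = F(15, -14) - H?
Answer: -288214700/553228599 ≈ -0.52097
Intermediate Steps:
E(t) = 17 + t (E(t) = t + 17 = 17 + t)
N(H, V) = 1 - H (N(H, V) = (15 - 14) - H = 1 - H)
r = -1/13810 (r = 1/((1 - 1*164) - 13647) = 1/((1 - 164) - 13647) = 1/(-163 - 13647) = 1/(-13810) = -1/13810 ≈ -7.2411e-5)
(E(139) - 21026)/(r + 40060) = ((17 + 139) - 21026)/(-1/13810 + 40060) = (156 - 21026)/(553228599/13810) = -20870*13810/553228599 = -288214700/553228599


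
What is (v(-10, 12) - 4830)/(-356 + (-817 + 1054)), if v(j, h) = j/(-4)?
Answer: 9655/238 ≈ 40.567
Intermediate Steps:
v(j, h) = -j/4 (v(j, h) = j*(-¼) = -j/4)
(v(-10, 12) - 4830)/(-356 + (-817 + 1054)) = (-¼*(-10) - 4830)/(-356 + (-817 + 1054)) = (5/2 - 4830)/(-356 + 237) = -9655/2/(-119) = -9655/2*(-1/119) = 9655/238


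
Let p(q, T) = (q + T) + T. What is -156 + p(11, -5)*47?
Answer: -109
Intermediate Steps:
p(q, T) = q + 2*T (p(q, T) = (T + q) + T = q + 2*T)
-156 + p(11, -5)*47 = -156 + (11 + 2*(-5))*47 = -156 + (11 - 10)*47 = -156 + 1*47 = -156 + 47 = -109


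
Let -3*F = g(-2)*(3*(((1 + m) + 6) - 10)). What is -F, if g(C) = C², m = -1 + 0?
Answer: -16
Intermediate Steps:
m = -1
F = 16 (F = -(-2)²*3*(((1 - 1) + 6) - 10)/3 = -4*3*((0 + 6) - 10)/3 = -4*3*(6 - 10)/3 = -4*3*(-4)/3 = -4*(-12)/3 = -⅓*(-48) = 16)
-F = -1*16 = -16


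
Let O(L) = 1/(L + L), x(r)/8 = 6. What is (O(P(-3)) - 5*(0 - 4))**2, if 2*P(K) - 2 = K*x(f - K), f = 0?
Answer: 8059921/20164 ≈ 399.72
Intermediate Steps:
x(r) = 48 (x(r) = 8*6 = 48)
P(K) = 1 + 24*K (P(K) = 1 + (K*48)/2 = 1 + (48*K)/2 = 1 + 24*K)
O(L) = 1/(2*L)
(O(P(-3)) - 5*(0 - 4))**2 = (1/(2*(1 + 24*(-3))) - 5*(0 - 4))**2 = (1/(2*(1 - 72)) - 5*(-4))**2 = ((1/2)/(-71) + 20)**2 = ((1/2)*(-1/71) + 20)**2 = (-1/142 + 20)**2 = (2839/142)**2 = 8059921/20164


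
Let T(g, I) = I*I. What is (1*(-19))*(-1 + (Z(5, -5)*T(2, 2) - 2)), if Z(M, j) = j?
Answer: 437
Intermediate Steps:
T(g, I) = I²
(1*(-19))*(-1 + (Z(5, -5)*T(2, 2) - 2)) = (1*(-19))*(-1 + (-5*2² - 2)) = -19*(-1 + (-5*4 - 2)) = -19*(-1 + (-20 - 2)) = -19*(-1 - 22) = -19*(-23) = 437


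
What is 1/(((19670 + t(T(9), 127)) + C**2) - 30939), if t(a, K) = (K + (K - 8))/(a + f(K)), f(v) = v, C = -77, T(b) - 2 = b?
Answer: -23/122779 ≈ -0.00018733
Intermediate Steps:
T(b) = 2 + b
t(a, K) = (-8 + 2*K)/(K + a) (t(a, K) = (K + (K - 8))/(a + K) = (K + (-8 + K))/(K + a) = (-8 + 2*K)/(K + a))
1/(((19670 + t(T(9), 127)) + C**2) - 30939) = 1/(((19670 + 2*(-4 + 127)/(127 + (2 + 9))) + (-77)**2) - 30939) = 1/(((19670 + 2*123/(127 + 11)) + 5929) - 30939) = 1/(((19670 + 2*123/138) + 5929) - 30939) = 1/(((19670 + 2*(1/138)*123) + 5929) - 30939) = 1/(((19670 + 41/23) + 5929) - 30939) = 1/((452451/23 + 5929) - 30939) = 1/(588818/23 - 30939) = 1/(-122779/23) = -23/122779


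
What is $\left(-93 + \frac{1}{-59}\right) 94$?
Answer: $- \frac{515872}{59} \approx -8743.6$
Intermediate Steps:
$\left(-93 + \frac{1}{-59}\right) 94 = \left(-93 - \frac{1}{59}\right) 94 = \left(- \frac{5488}{59}\right) 94 = - \frac{515872}{59}$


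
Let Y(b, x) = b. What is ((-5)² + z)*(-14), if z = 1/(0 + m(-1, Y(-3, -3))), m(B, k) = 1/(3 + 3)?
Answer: -434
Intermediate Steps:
m(B, k) = ⅙ (m(B, k) = 1/6 = ⅙)
z = 6 (z = 1/(0 + ⅙) = 1/(⅙) = 6)
((-5)² + z)*(-14) = ((-5)² + 6)*(-14) = (25 + 6)*(-14) = 31*(-14) = -434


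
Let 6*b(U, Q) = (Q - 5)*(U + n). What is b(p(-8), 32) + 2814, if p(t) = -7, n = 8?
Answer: 5637/2 ≈ 2818.5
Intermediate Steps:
b(U, Q) = (-5 + Q)*(8 + U)/6 (b(U, Q) = ((Q - 5)*(U + 8))/6 = ((-5 + Q)*(8 + U))/6 = (-5 + Q)*(8 + U)/6)
b(p(-8), 32) + 2814 = (-20/3 - ⅚*(-7) + (4/3)*32 + (⅙)*32*(-7)) + 2814 = (-20/3 + 35/6 + 128/3 - 112/3) + 2814 = 9/2 + 2814 = 5637/2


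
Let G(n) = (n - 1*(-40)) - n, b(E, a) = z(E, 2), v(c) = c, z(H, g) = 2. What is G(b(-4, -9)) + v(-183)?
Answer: -143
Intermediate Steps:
b(E, a) = 2
G(n) = 40 (G(n) = (n + 40) - n = (40 + n) - n = 40)
G(b(-4, -9)) + v(-183) = 40 - 183 = -143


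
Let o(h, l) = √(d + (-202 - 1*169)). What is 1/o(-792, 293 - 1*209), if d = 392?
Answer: √21/21 ≈ 0.21822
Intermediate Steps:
o(h, l) = √21 (o(h, l) = √(392 + (-202 - 1*169)) = √(392 + (-202 - 169)) = √(392 - 371) = √21)
1/o(-792, 293 - 1*209) = 1/(√21) = √21/21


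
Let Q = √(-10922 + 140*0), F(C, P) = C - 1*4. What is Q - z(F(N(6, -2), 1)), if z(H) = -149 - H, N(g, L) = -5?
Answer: 140 + I*√10922 ≈ 140.0 + 104.51*I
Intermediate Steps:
F(C, P) = -4 + C (F(C, P) = C - 4 = -4 + C)
Q = I*√10922 (Q = √(-10922 + 0) = √(-10922) = I*√10922 ≈ 104.51*I)
Q - z(F(N(6, -2), 1)) = I*√10922 - (-149 - (-4 - 5)) = I*√10922 - (-149 - 1*(-9)) = I*√10922 - (-149 + 9) = I*√10922 - 1*(-140) = I*√10922 + 140 = 140 + I*√10922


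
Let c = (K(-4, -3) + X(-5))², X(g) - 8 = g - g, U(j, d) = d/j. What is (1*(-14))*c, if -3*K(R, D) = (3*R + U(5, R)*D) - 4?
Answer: -494816/225 ≈ -2199.2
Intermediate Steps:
K(R, D) = 4/3 - R - D*R/15 (K(R, D) = -((3*R + (R/5)*D) - 4)/3 = -((3*R + D*R/5) - 4)/3 = -(-4 + 3*R + D*R/5)/3 = 4/3 - R - D*R/15)
X(g) = 8 (X(g) = 8 + (g - g) = 8 + 0 = 8)
c = 35344/225 (c = ((4/3 - 1*(-4) - 1/15*(-3)*(-4)) + 8)² = ((4/3 + 4 - ⅘) + 8)² = (68/15 + 8)² = (188/15)² = 35344/225 ≈ 157.08)
(1*(-14))*c = (1*(-14))*(35344/225) = -14*35344/225 = -494816/225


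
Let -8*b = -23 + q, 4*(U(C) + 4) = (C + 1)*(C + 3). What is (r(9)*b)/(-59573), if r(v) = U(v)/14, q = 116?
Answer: 1209/3336088 ≈ 0.00036240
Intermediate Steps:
U(C) = -4 + (1 + C)*(3 + C)/4 (U(C) = -4 + ((C + 1)*(C + 3))/4 = -4 + ((1 + C)*(3 + C))/4 = -4 + (1 + C)*(3 + C)/4)
r(v) = -13/56 + v/14 + v**2/56 (r(v) = (-13/4 + v + v**2/4)/14 = (-13/4 + v + v**2/4)*(1/14) = -13/56 + v/14 + v**2/56)
b = -93/8 (b = -(-23 + 116)/8 = -1/8*93 = -93/8 ≈ -11.625)
(r(9)*b)/(-59573) = ((-13/56 + (1/14)*9 + (1/56)*9**2)*(-93/8))/(-59573) = ((-13/56 + 9/14 + (1/56)*81)*(-93/8))*(-1/59573) = ((-13/56 + 9/14 + 81/56)*(-93/8))*(-1/59573) = ((13/7)*(-93/8))*(-1/59573) = -1209/56*(-1/59573) = 1209/3336088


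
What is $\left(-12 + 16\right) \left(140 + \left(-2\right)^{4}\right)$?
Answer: $624$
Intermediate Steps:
$\left(-12 + 16\right) \left(140 + \left(-2\right)^{4}\right) = 4 \left(140 + 16\right) = 4 \cdot 156 = 624$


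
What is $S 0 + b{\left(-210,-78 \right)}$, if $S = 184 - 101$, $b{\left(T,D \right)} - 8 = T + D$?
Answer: $-280$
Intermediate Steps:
$b{\left(T,D \right)} = 8 + D + T$ ($b{\left(T,D \right)} = 8 + \left(T + D\right) = 8 + \left(D + T\right) = 8 + D + T$)
$S = 83$
$S 0 + b{\left(-210,-78 \right)} = 83 \cdot 0 - 280 = 0 - 280 = -280$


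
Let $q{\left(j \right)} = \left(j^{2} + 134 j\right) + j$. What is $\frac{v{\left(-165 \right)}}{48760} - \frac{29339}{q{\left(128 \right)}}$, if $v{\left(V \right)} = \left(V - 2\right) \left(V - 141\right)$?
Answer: $\frac{36216011}{205182080} \approx 0.17651$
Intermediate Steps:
$q{\left(j \right)} = j^{2} + 135 j$
$v{\left(V \right)} = \left(-141 + V\right) \left(-2 + V\right)$ ($v{\left(V \right)} = \left(-2 + V\right) \left(-141 + V\right) = \left(-141 + V\right) \left(-2 + V\right)$)
$\frac{v{\left(-165 \right)}}{48760} - \frac{29339}{q{\left(128 \right)}} = \frac{282 + \left(-165\right)^{2} - -23595}{48760} - \frac{29339}{128 \left(135 + 128\right)} = \left(282 + 27225 + 23595\right) \frac{1}{48760} - \frac{29339}{128 \cdot 263} = 51102 \cdot \frac{1}{48760} - \frac{29339}{33664} = \frac{25551}{24380} - \frac{29339}{33664} = \frac{36216011}{205182080}$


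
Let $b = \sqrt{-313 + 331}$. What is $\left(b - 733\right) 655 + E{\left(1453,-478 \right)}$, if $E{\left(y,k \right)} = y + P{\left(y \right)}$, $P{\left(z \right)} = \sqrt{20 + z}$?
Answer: $-478662 + \sqrt{1473} + 1965 \sqrt{2} \approx -4.7584 \cdot 10^{5}$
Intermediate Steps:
$b = 3 \sqrt{2}$ ($b = \sqrt{18} = 3 \sqrt{2} \approx 4.2426$)
$E{\left(y,k \right)} = y + \sqrt{20 + y}$
$\left(b - 733\right) 655 + E{\left(1453,-478 \right)} = \left(3 \sqrt{2} - 733\right) 655 + \left(1453 + \sqrt{20 + 1453}\right) = \left(-733 + 3 \sqrt{2}\right) 655 + \left(1453 + \sqrt{1473}\right) = \left(-480115 + 1965 \sqrt{2}\right) + \left(1453 + \sqrt{1473}\right) = -478662 + \sqrt{1473} + 1965 \sqrt{2}$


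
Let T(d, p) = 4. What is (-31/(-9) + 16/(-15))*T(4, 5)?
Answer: 428/45 ≈ 9.5111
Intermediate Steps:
(-31/(-9) + 16/(-15))*T(4, 5) = (-31/(-9) + 16/(-15))*4 = (-31*(-⅑) + 16*(-1/15))*4 = (31/9 - 16/15)*4 = (107/45)*4 = 428/45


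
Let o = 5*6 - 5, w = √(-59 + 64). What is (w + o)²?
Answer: (25 + √5)² ≈ 741.80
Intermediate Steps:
w = √5 ≈ 2.2361
o = 25 (o = 30 - 5 = 25)
(w + o)² = (√5 + 25)² = (25 + √5)²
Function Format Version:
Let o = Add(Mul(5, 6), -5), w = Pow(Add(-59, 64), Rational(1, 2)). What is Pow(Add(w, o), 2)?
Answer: Pow(Add(25, Pow(5, Rational(1, 2))), 2) ≈ 741.80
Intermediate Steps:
w = Pow(5, Rational(1, 2)) ≈ 2.2361
o = 25 (o = Add(30, -5) = 25)
Pow(Add(w, o), 2) = Pow(Add(Pow(5, Rational(1, 2)), 25), 2) = Pow(Add(25, Pow(5, Rational(1, 2))), 2)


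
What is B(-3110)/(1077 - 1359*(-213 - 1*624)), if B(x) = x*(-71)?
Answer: 22081/113856 ≈ 0.19394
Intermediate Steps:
B(x) = -71*x
B(-3110)/(1077 - 1359*(-213 - 1*624)) = (-71*(-3110))/(1077 - 1359*(-213 - 1*624)) = 220810/(1077 - 1359*(-213 - 624)) = 220810/(1077 - 1359*(-837)) = 220810/(1077 + 1137483) = 220810/1138560 = 220810*(1/1138560) = 22081/113856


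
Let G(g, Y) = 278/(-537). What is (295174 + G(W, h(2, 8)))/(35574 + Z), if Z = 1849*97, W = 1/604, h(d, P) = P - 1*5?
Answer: 158508160/115415799 ≈ 1.3734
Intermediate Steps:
h(d, P) = -5 + P (h(d, P) = P - 5 = -5 + P)
W = 1/604 ≈ 0.0016556
G(g, Y) = -278/537 (G(g, Y) = 278*(-1/537) = -278/537)
Z = 179353
(295174 + G(W, h(2, 8)))/(35574 + Z) = (295174 - 278/537)/(35574 + 179353) = (158508160/537)/214927 = (158508160/537)*(1/214927) = 158508160/115415799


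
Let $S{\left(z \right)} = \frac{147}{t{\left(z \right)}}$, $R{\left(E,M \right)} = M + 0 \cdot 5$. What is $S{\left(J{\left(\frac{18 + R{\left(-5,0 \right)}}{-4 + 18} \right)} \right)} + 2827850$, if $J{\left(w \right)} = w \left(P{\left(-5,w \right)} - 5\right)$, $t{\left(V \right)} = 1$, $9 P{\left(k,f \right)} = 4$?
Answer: $2827997$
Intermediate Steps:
$R{\left(E,M \right)} = M$ ($R{\left(E,M \right)} = M + 0 = M$)
$P{\left(k,f \right)} = \frac{4}{9}$ ($P{\left(k,f \right)} = \frac{1}{9} \cdot 4 = \frac{4}{9}$)
$J{\left(w \right)} = - \frac{41 w}{9}$ ($J{\left(w \right)} = w \left(\frac{4}{9} - 5\right) = w \left(- \frac{41}{9}\right) = - \frac{41 w}{9}$)
$S{\left(z \right)} = 147$ ($S{\left(z \right)} = \frac{147}{1} = 147 \cdot 1 = 147$)
$S{\left(J{\left(\frac{18 + R{\left(-5,0 \right)}}{-4 + 18} \right)} \right)} + 2827850 = 147 + 2827850 = 2827997$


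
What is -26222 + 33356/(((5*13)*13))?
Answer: -22124234/845 ≈ -26183.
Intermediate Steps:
-26222 + 33356/(((5*13)*13)) = -26222 + 33356/((65*13)) = -26222 + 33356/845 = -22124234/845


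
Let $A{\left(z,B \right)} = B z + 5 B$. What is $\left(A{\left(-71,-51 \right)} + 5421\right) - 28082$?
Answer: $-19295$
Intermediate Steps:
$A{\left(z,B \right)} = 5 B + B z$
$\left(A{\left(-71,-51 \right)} + 5421\right) - 28082 = \left(- 51 \left(5 - 71\right) + 5421\right) - 28082 = \left(\left(-51\right) \left(-66\right) + 5421\right) - 28082 = \left(3366 + 5421\right) - 28082 = 8787 - 28082 = -19295$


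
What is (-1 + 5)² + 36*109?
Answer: 3940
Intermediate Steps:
(-1 + 5)² + 36*109 = 4² + 3924 = 16 + 3924 = 3940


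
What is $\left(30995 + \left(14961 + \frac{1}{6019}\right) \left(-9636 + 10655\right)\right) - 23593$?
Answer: $\frac{91805767578}{6019} \approx 1.5253 \cdot 10^{7}$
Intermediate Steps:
$\left(30995 + \left(14961 + \frac{1}{6019}\right) \left(-9636 + 10655\right)\right) - 23593 = \left(30995 + \left(14961 + \frac{1}{6019}\right) 1019\right) - 23593 = \left(30995 + \frac{90050260}{6019} \cdot 1019\right) - 23593 = \left(30995 + \frac{91761214940}{6019}\right) - 23593 = \frac{91947773845}{6019} - 23593 = \frac{91805767578}{6019}$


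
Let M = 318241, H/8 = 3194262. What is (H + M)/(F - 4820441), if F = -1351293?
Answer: -25872337/6171734 ≈ -4.1921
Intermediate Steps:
H = 25554096 (H = 8*3194262 = 25554096)
(H + M)/(F - 4820441) = (25554096 + 318241)/(-1351293 - 4820441) = 25872337/(-6171734) = 25872337*(-1/6171734) = -25872337/6171734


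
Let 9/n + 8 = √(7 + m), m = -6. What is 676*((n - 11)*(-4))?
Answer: 232544/7 ≈ 33221.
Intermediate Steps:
n = -9/7 (n = 9/(-8 + √(7 - 6)) = 9/(-8 + √1) = 9/(-8 + 1) = 9/(-7) = 9*(-⅐) = -9/7 ≈ -1.2857)
676*((n - 11)*(-4)) = 676*((-9/7 - 11)*(-4)) = 676*(-86/7*(-4)) = 676*(344/7) = 232544/7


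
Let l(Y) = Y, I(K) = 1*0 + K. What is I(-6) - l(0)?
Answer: -6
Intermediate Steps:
I(K) = K (I(K) = 0 + K = K)
I(-6) - l(0) = -6 - 1*0 = -6 + 0 = -6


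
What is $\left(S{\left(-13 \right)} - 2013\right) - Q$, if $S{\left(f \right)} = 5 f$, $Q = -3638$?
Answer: $1560$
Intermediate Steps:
$\left(S{\left(-13 \right)} - 2013\right) - Q = \left(5 \left(-13\right) - 2013\right) - -3638 = \left(-65 - 2013\right) + 3638 = -2078 + 3638 = 1560$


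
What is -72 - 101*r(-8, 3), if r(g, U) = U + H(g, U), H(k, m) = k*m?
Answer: 2049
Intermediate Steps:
r(g, U) = U + U*g (r(g, U) = U + g*U = U + U*g)
-72 - 101*r(-8, 3) = -72 - 303*(1 - 8) = -72 - 303*(-7) = -72 - 101*(-21) = -72 + 2121 = 2049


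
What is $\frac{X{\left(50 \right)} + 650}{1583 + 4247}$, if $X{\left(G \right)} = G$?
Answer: $\frac{70}{583} \approx 0.12007$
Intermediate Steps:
$\frac{X{\left(50 \right)} + 650}{1583 + 4247} = \frac{50 + 650}{1583 + 4247} = \frac{700}{5830} = 700 \cdot \frac{1}{5830} = \frac{70}{583}$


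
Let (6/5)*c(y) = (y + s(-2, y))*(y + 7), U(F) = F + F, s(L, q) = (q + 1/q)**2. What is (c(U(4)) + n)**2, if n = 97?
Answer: 17119367281/16384 ≈ 1.0449e+6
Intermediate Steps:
U(F) = 2*F
c(y) = 5*(7 + y)*(y + (1 + y**2)**2/y**2)/6 (c(y) = 5*((y + (1 + y**2)**2/y**2)*(y + 7))/6 = 5*((y + (1 + y**2)**2/y**2)*(7 + y))/6 = 5*((7 + y)*(y + (1 + y**2)**2/y**2))/6 = 5*(7 + y)*(y + (1 + y**2)**2/y**2)/6)
(c(U(4)) + n)**2 = (5*(7 + 2*4 + (2*4)**5 + 8*(2*4)**4 + 9*(2*4)**3 + 14*(2*4)**2)/(6*(2*4)**2) + 97)**2 = ((5/6)*(7 + 8 + 8**5 + 8*8**4 + 9*8**3 + 14*8**2)/8**2 + 97)**2 = ((5/6)*(1/64)*(7 + 8 + 32768 + 8*4096 + 9*512 + 14*64) + 97)**2 = ((5/6)*(1/64)*(7 + 8 + 32768 + 32768 + 4608 + 896) + 97)**2 = ((5/6)*(1/64)*71055 + 97)**2 = (118425/128 + 97)**2 = (130841/128)**2 = 17119367281/16384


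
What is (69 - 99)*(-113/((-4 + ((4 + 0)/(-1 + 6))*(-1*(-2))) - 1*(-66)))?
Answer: 2825/53 ≈ 53.302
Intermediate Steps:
(69 - 99)*(-113/((-4 + ((4 + 0)/(-1 + 6))*(-1*(-2))) - 1*(-66))) = -(-3390)/((-4 + (4/5)*2) + 66) = -(-3390)/((-4 + 8/5) + 66) = -(-3390)/(-12/5 + 66) = -(-3390)/318/5 = -(-3390)*5/318 = -30*(-565/318) = 2825/53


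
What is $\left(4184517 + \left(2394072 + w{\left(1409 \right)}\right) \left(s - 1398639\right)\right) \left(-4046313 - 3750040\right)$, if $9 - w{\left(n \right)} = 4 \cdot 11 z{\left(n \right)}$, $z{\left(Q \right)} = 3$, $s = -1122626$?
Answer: $47057037525787789704$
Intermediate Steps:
$w{\left(n \right)} = -123$ ($w{\left(n \right)} = 9 - 4 \cdot 11 \cdot 3 = 9 - 44 \cdot 3 = 9 - 132 = -123$)
$\left(4184517 + \left(2394072 + w{\left(1409 \right)}\right) \left(s - 1398639\right)\right) \left(-4046313 - 3750040\right) = \left(4184517 + \left(2394072 - 123\right) \left(-1122626 - 1398639\right)\right) \left(-4046313 - 3750040\right) = \left(4184517 + 2393949 \left(-2521265\right)\right) \left(-7796353\right) = \left(4184517 - 6035779825485\right) \left(-7796353\right) = \left(-6035775640968\right) \left(-7796353\right) = 47057037525787789704$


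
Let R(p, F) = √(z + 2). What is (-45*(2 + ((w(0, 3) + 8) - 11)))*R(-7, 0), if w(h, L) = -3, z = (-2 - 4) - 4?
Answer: 360*I*√2 ≈ 509.12*I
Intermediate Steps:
z = -10 (z = -6 - 4 = -10)
R(p, F) = 2*I*√2 (R(p, F) = √(-10 + 2) = √(-8) = 2*I*√2)
(-45*(2 + ((w(0, 3) + 8) - 11)))*R(-7, 0) = (-45*(2 + ((-3 + 8) - 11)))*(2*I*√2) = (-45*(2 + (5 - 11)))*(2*I*√2) = (-45*(2 - 6))*(2*I*√2) = (-45*(-4))*(2*I*√2) = 180*(2*I*√2) = 360*I*√2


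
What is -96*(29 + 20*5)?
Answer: -12384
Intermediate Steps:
-96*(29 + 20*5) = -96*(29 + 100) = -96*129 = -12384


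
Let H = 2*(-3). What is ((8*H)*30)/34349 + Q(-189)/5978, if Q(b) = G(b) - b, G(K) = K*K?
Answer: 12498615/2095289 ≈ 5.9651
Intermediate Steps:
G(K) = K**2
Q(b) = b**2 - b
H = -6
((8*H)*30)/34349 + Q(-189)/5978 = ((8*(-6))*30)/34349 - 189*(-1 - 189)/5978 = -48*30*(1/34349) - 189*(-190)*(1/5978) = -1440*1/34349 + 35910*(1/5978) = -1440/34349 + 2565/427 = 12498615/2095289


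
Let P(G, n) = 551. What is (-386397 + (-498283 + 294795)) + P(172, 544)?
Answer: -589334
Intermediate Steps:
(-386397 + (-498283 + 294795)) + P(172, 544) = (-386397 + (-498283 + 294795)) + 551 = (-386397 - 203488) + 551 = -589885 + 551 = -589334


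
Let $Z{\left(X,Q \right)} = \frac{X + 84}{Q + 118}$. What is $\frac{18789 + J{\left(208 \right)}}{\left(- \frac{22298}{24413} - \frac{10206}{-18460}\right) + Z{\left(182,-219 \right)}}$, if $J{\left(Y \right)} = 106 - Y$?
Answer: $- \frac{425288668610130}{68142640441} \approx -6241.2$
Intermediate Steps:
$Z{\left(X,Q \right)} = \frac{84 + X}{118 + Q}$
$\frac{18789 + J{\left(208 \right)}}{\left(- \frac{22298}{24413} - \frac{10206}{-18460}\right) + Z{\left(182,-219 \right)}} = \frac{18789 + \left(106 - 208\right)}{\left(- \frac{22298}{24413} - \frac{10206}{-18460}\right) + \frac{84 + 182}{118 - 219}} = \frac{18789 + \left(106 - 208\right)}{\left(\left(-22298\right) \frac{1}{24413} - - \frac{5103}{9230}\right) + \frac{1}{-101} \cdot 266} = \frac{18789 - 102}{\left(- \frac{22298}{24413} + \frac{5103}{9230}\right) - \frac{266}{101}} = \frac{18687}{- \frac{81231001}{225331990} - \frac{266}{101}} = \frac{18687}{- \frac{68142640441}{22758530990}} = 18687 \left(- \frac{22758530990}{68142640441}\right) = - \frac{425288668610130}{68142640441}$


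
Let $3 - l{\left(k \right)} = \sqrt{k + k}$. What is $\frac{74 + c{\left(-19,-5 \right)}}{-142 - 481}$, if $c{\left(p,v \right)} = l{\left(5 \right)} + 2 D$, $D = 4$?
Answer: $- \frac{85}{623} + \frac{\sqrt{10}}{623} \approx -0.13136$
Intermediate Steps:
$l{\left(k \right)} = 3 - \sqrt{2} \sqrt{k}$ ($l{\left(k \right)} = 3 - \sqrt{k + k} = 3 - \sqrt{2 k} = 3 - \sqrt{2} \sqrt{k}$)
$c{\left(p,v \right)} = 11 - \sqrt{10}$ ($c{\left(p,v \right)} = \left(3 - \sqrt{2} \sqrt{5}\right) + 2 \cdot 4 = \left(3 - \sqrt{10}\right) + 8 = 11 - \sqrt{10}$)
$\frac{74 + c{\left(-19,-5 \right)}}{-142 - 481} = \frac{74 + \left(11 - \sqrt{10}\right)}{-142 - 481} = \frac{85 - \sqrt{10}}{-142 - 481} = \frac{85 - \sqrt{10}}{-623} = \left(85 - \sqrt{10}\right) \left(- \frac{1}{623}\right) = - \frac{85}{623} + \frac{\sqrt{10}}{623}$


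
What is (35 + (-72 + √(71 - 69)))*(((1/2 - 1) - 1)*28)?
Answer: 1554 - 42*√2 ≈ 1494.6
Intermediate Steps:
(35 + (-72 + √(71 - 69)))*(((1/2 - 1) - 1)*28) = (35 + (-72 + √2))*(((½ - 1) - 1)*28) = (-37 + √2)*((-½ - 1)*28) = (-37 + √2)*(-3/2*28) = (-37 + √2)*(-42) = 1554 - 42*√2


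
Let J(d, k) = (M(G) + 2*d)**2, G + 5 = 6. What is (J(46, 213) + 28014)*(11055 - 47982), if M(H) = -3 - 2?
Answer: -1313973441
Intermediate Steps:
G = 1 (G = -5 + 6 = 1)
M(H) = -5
J(d, k) = (-5 + 2*d)**2
(J(46, 213) + 28014)*(11055 - 47982) = ((-5 + 2*46)**2 + 28014)*(11055 - 47982) = ((-5 + 92)**2 + 28014)*(-36927) = (87**2 + 28014)*(-36927) = (7569 + 28014)*(-36927) = 35583*(-36927) = -1313973441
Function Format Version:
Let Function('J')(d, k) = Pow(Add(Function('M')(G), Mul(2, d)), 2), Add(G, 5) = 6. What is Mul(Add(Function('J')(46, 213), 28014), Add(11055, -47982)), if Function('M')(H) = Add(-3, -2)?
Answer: -1313973441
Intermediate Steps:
G = 1 (G = Add(-5, 6) = 1)
Function('M')(H) = -5
Function('J')(d, k) = Pow(Add(-5, Mul(2, d)), 2)
Mul(Add(Function('J')(46, 213), 28014), Add(11055, -47982)) = Mul(Add(Pow(Add(-5, Mul(2, 46)), 2), 28014), Add(11055, -47982)) = Mul(Add(Pow(Add(-5, 92), 2), 28014), -36927) = Mul(Add(Pow(87, 2), 28014), -36927) = Mul(Add(7569, 28014), -36927) = Mul(35583, -36927) = -1313973441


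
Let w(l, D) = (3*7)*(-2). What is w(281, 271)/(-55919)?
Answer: 42/55919 ≈ 0.00075109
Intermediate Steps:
w(l, D) = -42 (w(l, D) = 21*(-2) = -42)
w(281, 271)/(-55919) = -42/(-55919) = -42*(-1/55919) = 42/55919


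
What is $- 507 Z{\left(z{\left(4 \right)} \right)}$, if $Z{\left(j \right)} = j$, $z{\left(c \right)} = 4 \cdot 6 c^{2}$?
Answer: $-194688$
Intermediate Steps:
$z{\left(c \right)} = 24 c^{2}$
$- 507 Z{\left(z{\left(4 \right)} \right)} = - 507 \cdot 24 \cdot 4^{2} = - 507 \cdot 24 \cdot 16 = \left(-507\right) 384 = -194688$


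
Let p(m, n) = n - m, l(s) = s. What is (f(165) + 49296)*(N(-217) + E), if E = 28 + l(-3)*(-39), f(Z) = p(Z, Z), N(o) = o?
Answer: -3549312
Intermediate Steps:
f(Z) = 0 (f(Z) = Z - Z = 0)
E = 145 (E = 28 - 3*(-39) = 28 + 117 = 145)
(f(165) + 49296)*(N(-217) + E) = (0 + 49296)*(-217 + 145) = 49296*(-72) = -3549312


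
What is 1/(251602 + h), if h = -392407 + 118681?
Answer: -1/22124 ≈ -4.5200e-5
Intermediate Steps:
h = -273726
1/(251602 + h) = 1/(251602 - 273726) = 1/(-22124) = -1/22124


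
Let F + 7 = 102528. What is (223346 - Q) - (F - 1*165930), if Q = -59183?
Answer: 345938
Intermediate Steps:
F = 102521 (F = -7 + 102528 = 102521)
(223346 - Q) - (F - 1*165930) = (223346 - 1*(-59183)) - (102521 - 1*165930) = (223346 + 59183) - (102521 - 165930) = 282529 - 1*(-63409) = 282529 + 63409 = 345938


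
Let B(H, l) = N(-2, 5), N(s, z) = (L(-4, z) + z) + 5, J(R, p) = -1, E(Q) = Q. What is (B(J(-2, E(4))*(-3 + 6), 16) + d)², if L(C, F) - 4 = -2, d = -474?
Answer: 213444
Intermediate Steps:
L(C, F) = 2 (L(C, F) = 4 - 2 = 2)
N(s, z) = 7 + z (N(s, z) = (2 + z) + 5 = 7 + z)
B(H, l) = 12 (B(H, l) = 7 + 5 = 12)
(B(J(-2, E(4))*(-3 + 6), 16) + d)² = (12 - 474)² = (-462)² = 213444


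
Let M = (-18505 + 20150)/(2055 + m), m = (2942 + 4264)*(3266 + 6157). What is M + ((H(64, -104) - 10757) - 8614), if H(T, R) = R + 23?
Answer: -188696051513/9700599 ≈ -19452.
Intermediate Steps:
m = 67902138 (m = 7206*9423 = 67902138)
H(T, R) = 23 + R
M = 235/9700599 (M = (-18505 + 20150)/(2055 + 67902138) = 1645/67904193 = 1645*(1/67904193) = 235/9700599 ≈ 2.4225e-5)
M + ((H(64, -104) - 10757) - 8614) = 235/9700599 + (((23 - 104) - 10757) - 8614) = 235/9700599 + ((-81 - 10757) - 8614) = 235/9700599 + (-10838 - 8614) = 235/9700599 - 19452 = -188696051513/9700599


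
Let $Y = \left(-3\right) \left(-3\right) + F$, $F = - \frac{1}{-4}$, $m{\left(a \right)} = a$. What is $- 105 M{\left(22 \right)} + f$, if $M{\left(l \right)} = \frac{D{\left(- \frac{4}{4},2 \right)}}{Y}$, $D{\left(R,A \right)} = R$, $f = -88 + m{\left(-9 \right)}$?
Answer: $- \frac{3169}{37} \approx -85.649$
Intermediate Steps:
$F = \frac{1}{4}$ ($F = \left(-1\right) \left(- \frac{1}{4}\right) = \frac{1}{4} \approx 0.25$)
$f = -97$ ($f = -88 - 9 = -97$)
$Y = \frac{37}{4}$ ($Y = \left(-3\right) \left(-3\right) + \frac{1}{4} = 9 + \frac{1}{4} = \frac{37}{4} \approx 9.25$)
$M{\left(l \right)} = - \frac{4}{37}$ ($M{\left(l \right)} = \frac{\left(-4\right) \frac{1}{4}}{\frac{37}{4}} = \left(-4\right) \frac{1}{4} \cdot \frac{4}{37} = \left(-1\right) \frac{4}{37} = - \frac{4}{37}$)
$- 105 M{\left(22 \right)} + f = \left(-105\right) \left(- \frac{4}{37}\right) - 97 = \frac{420}{37} - 97 = - \frac{3169}{37}$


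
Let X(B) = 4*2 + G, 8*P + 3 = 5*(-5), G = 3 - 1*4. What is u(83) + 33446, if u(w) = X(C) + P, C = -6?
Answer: 66899/2 ≈ 33450.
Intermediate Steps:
G = -1 (G = 3 - 4 = -1)
P = -7/2 (P = -3/8 + (5*(-5))/8 = -3/8 + (⅛)*(-25) = -3/8 - 25/8 = -7/2 ≈ -3.5000)
X(B) = 7 (X(B) = 4*2 - 1 = 8 - 1 = 7)
u(w) = 7/2 (u(w) = 7 - 7/2 = 7/2)
u(83) + 33446 = 7/2 + 33446 = 66899/2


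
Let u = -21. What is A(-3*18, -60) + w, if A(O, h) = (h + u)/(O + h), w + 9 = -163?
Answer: -6509/38 ≈ -171.29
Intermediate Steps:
w = -172 (w = -9 - 163 = -172)
A(O, h) = (-21 + h)/(O + h) (A(O, h) = (h - 21)/(O + h) = (-21 + h)/(O + h))
A(-3*18, -60) + w = (-21 - 60)/(-3*18 - 60) - 172 = -81/(-54 - 60) - 172 = -81/(-114) - 172 = -1/114*(-81) - 172 = 27/38 - 172 = -6509/38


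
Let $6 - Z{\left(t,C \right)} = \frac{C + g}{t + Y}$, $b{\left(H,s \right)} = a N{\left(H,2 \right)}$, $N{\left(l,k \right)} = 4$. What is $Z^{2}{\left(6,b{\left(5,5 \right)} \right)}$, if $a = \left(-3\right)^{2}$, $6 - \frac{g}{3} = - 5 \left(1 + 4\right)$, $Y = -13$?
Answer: $\frac{29241}{49} \approx 596.75$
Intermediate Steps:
$g = 93$ ($g = 18 - 3 \left(- 5 \left(1 + 4\right)\right) = 18 - 3 \left(\left(-5\right) 5\right) = 18 - -75 = 18 + 75 = 93$)
$a = 9$
$b{\left(H,s \right)} = 36$ ($b{\left(H,s \right)} = 9 \cdot 4 = 36$)
$Z{\left(t,C \right)} = 6 - \frac{93 + C}{-13 + t}$ ($Z{\left(t,C \right)} = 6 - \frac{C + 93}{t - 13} = 6 - \frac{93 + C}{-13 + t}$)
$Z^{2}{\left(6,b{\left(5,5 \right)} \right)} = \left(\frac{-171 - 36 + 6 \cdot 6}{-13 + 6}\right)^{2} = \left(\frac{-171 - 36 + 36}{-7}\right)^{2} = \left(\left(- \frac{1}{7}\right) \left(-171\right)\right)^{2} = \left(\frac{171}{7}\right)^{2} = \frac{29241}{49}$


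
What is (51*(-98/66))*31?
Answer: -25823/11 ≈ -2347.5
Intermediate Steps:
(51*(-98/66))*31 = (51*(-98*1/66))*31 = (51*(-49/33))*31 = -833/11*31 = -25823/11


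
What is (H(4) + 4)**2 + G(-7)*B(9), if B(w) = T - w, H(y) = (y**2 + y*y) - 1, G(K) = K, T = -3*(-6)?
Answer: 1162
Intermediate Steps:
T = 18
H(y) = -1 + 2*y**2 (H(y) = (y**2 + y**2) - 1 = 2*y**2 - 1 = -1 + 2*y**2)
B(w) = 18 - w
(H(4) + 4)**2 + G(-7)*B(9) = ((-1 + 2*4**2) + 4)**2 - 7*(18 - 1*9) = ((-1 + 2*16) + 4)**2 - 7*(18 - 9) = ((-1 + 32) + 4)**2 - 7*9 = (31 + 4)**2 - 63 = 35**2 - 63 = 1225 - 63 = 1162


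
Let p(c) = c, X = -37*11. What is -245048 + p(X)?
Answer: -245455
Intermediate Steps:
X = -407
-245048 + p(X) = -245048 - 407 = -245455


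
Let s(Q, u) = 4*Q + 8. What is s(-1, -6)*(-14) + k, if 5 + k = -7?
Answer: -68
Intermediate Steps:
k = -12 (k = -5 - 7 = -12)
s(Q, u) = 8 + 4*Q
s(-1, -6)*(-14) + k = (8 + 4*(-1))*(-14) - 12 = (8 - 4)*(-14) - 12 = 4*(-14) - 12 = -56 - 12 = -68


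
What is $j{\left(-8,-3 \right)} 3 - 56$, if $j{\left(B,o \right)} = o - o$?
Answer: $-56$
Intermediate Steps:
$j{\left(B,o \right)} = 0$
$j{\left(-8,-3 \right)} 3 - 56 = 0 \cdot 3 - 56 = 0 - 56 = -56$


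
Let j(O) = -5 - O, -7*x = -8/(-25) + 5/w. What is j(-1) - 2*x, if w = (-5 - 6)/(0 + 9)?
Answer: -9774/1925 ≈ -5.0774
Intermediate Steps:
w = -11/9 ≈ -1.2222
x = 1037/1925 (x = -(-8/(-25) + 5/(-11/9))/7 = -(-8*(-1/25) + 5*(-9/11))/7 = -(8/25 - 45/11)/7 = -⅐*(-1037/275) = 1037/1925 ≈ 0.53870)
j(-1) - 2*x = (-5 - 1*(-1)) - 2*1037/1925 = (-5 + 1) - 2074/1925 = -4 - 2074/1925 = -9774/1925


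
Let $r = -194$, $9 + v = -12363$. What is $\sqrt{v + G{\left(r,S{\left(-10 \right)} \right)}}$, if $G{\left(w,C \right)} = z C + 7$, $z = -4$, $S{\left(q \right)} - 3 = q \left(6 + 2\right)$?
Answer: $i \sqrt{12057} \approx 109.8 i$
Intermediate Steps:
$v = -12372$ ($v = -9 - 12363 = -12372$)
$S{\left(q \right)} = 3 + 8 q$ ($S{\left(q \right)} = 3 + q \left(6 + 2\right) = 3 + q 8 = 3 + 8 q$)
$G{\left(w,C \right)} = 7 - 4 C$ ($G{\left(w,C \right)} = - 4 C + 7 = 7 - 4 C$)
$\sqrt{v + G{\left(r,S{\left(-10 \right)} \right)}} = \sqrt{-12372 - \left(-7 + 4 \left(3 + 8 \left(-10\right)\right)\right)} = \sqrt{-12372 - \left(-7 + 4 \left(3 - 80\right)\right)} = \sqrt{-12372 + \left(7 - -308\right)} = \sqrt{-12372 + \left(7 + 308\right)} = \sqrt{-12372 + 315} = \sqrt{-12057} = i \sqrt{12057}$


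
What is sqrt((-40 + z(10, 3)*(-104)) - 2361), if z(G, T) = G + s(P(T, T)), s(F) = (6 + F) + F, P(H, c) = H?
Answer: 3*I*sqrt(521) ≈ 68.476*I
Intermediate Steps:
s(F) = 6 + 2*F
z(G, T) = 6 + G + 2*T (z(G, T) = G + (6 + 2*T) = 6 + G + 2*T)
sqrt((-40 + z(10, 3)*(-104)) - 2361) = sqrt((-40 + (6 + 10 + 2*3)*(-104)) - 2361) = sqrt((-40 + (6 + 10 + 6)*(-104)) - 2361) = sqrt((-40 + 22*(-104)) - 2361) = sqrt((-40 - 2288) - 2361) = sqrt(-2328 - 2361) = sqrt(-4689) = 3*I*sqrt(521)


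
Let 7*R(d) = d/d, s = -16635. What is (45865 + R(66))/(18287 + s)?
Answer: 80264/2891 ≈ 27.763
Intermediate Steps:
R(d) = ⅐ (R(d) = (d/d)/7 = (⅐)*1 = ⅐)
(45865 + R(66))/(18287 + s) = (45865 + ⅐)/(18287 - 16635) = (321056/7)/1652 = (321056/7)*(1/1652) = 80264/2891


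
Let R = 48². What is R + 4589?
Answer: 6893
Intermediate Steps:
R = 2304
R + 4589 = 2304 + 4589 = 6893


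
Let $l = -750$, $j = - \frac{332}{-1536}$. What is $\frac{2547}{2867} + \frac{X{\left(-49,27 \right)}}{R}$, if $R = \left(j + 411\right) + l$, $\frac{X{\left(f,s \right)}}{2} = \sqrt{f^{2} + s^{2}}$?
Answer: $\frac{2547}{2867} - \frac{768 \sqrt{3130}}{130093} \approx 0.55811$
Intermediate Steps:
$j = \frac{83}{384}$ ($j = \left(-332\right) \left(- \frac{1}{1536}\right) = \frac{83}{384} \approx 0.21615$)
$X{\left(f,s \right)} = 2 \sqrt{f^{2} + s^{2}}$
$R = - \frac{130093}{384}$ ($R = \left(\frac{83}{384} + 411\right) - 750 = \frac{157907}{384} - 750 = - \frac{130093}{384} \approx -338.78$)
$\frac{2547}{2867} + \frac{X{\left(-49,27 \right)}}{R} = \frac{2547}{2867} + \frac{2 \sqrt{\left(-49\right)^{2} + 27^{2}}}{- \frac{130093}{384}} = 2547 \cdot \frac{1}{2867} + 2 \sqrt{2401 + 729} \left(- \frac{384}{130093}\right) = \frac{2547}{2867} + 2 \sqrt{3130} \left(- \frac{384}{130093}\right) = \frac{2547}{2867} - \frac{768 \sqrt{3130}}{130093}$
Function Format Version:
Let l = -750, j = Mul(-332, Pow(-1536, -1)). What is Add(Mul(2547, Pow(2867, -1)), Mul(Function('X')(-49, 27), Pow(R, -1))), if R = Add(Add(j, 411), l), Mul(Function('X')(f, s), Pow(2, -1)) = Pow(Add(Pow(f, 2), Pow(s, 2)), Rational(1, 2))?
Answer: Add(Rational(2547, 2867), Mul(Rational(-768, 130093), Pow(3130, Rational(1, 2)))) ≈ 0.55811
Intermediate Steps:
j = Rational(83, 384) (j = Mul(-332, Rational(-1, 1536)) = Rational(83, 384) ≈ 0.21615)
Function('X')(f, s) = Mul(2, Pow(Add(Pow(f, 2), Pow(s, 2)), Rational(1, 2)))
R = Rational(-130093, 384) (R = Add(Add(Rational(83, 384), 411), -750) = Add(Rational(157907, 384), -750) = Rational(-130093, 384) ≈ -338.78)
Add(Mul(2547, Pow(2867, -1)), Mul(Function('X')(-49, 27), Pow(R, -1))) = Add(Mul(2547, Pow(2867, -1)), Mul(Mul(2, Pow(Add(Pow(-49, 2), Pow(27, 2)), Rational(1, 2))), Pow(Rational(-130093, 384), -1))) = Add(Mul(2547, Rational(1, 2867)), Mul(Mul(2, Pow(Add(2401, 729), Rational(1, 2))), Rational(-384, 130093))) = Add(Rational(2547, 2867), Mul(Mul(2, Pow(3130, Rational(1, 2))), Rational(-384, 130093))) = Add(Rational(2547, 2867), Mul(Rational(-768, 130093), Pow(3130, Rational(1, 2))))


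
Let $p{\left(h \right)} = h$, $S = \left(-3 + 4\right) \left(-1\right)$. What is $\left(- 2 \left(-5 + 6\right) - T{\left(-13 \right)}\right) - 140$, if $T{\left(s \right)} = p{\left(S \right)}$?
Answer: $-141$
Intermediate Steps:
$S = -1$ ($S = 1 \left(-1\right) = -1$)
$T{\left(s \right)} = -1$
$\left(- 2 \left(-5 + 6\right) - T{\left(-13 \right)}\right) - 140 = \left(- 2 \left(-5 + 6\right) - -1\right) - 140 = \left(\left(-2\right) 1 + 1\right) - 140 = \left(-2 + 1\right) - 140 = -1 - 140 = -141$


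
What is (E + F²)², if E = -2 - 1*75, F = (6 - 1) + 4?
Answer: 16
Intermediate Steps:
F = 9 (F = 5 + 4 = 9)
E = -77 (E = -2 - 75 = -77)
(E + F²)² = (-77 + 9²)² = (-77 + 81)² = 4² = 16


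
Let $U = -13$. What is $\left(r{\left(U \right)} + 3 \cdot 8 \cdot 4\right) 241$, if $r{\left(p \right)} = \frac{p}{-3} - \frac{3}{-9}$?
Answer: $\frac{72782}{3} \approx 24261.0$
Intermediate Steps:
$r{\left(p \right)} = \frac{1}{3} - \frac{p}{3}$ ($r{\left(p \right)} = p \left(- \frac{1}{3}\right) - - \frac{1}{3} = - \frac{p}{3} + \frac{1}{3} = \frac{1}{3} - \frac{p}{3}$)
$\left(r{\left(U \right)} + 3 \cdot 8 \cdot 4\right) 241 = \left(\left(\frac{1}{3} - - \frac{13}{3}\right) + 3 \cdot 8 \cdot 4\right) 241 = \left(\left(\frac{1}{3} + \frac{13}{3}\right) + 24 \cdot 4\right) 241 = \left(\frac{14}{3} + 96\right) 241 = \frac{302}{3} \cdot 241 = \frac{72782}{3}$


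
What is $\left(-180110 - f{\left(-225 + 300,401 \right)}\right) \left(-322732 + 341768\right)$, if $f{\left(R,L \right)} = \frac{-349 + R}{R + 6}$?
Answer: $- \frac{277709274896}{81} \approx -3.4285 \cdot 10^{9}$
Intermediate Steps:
$f{\left(R,L \right)} = \frac{-349 + R}{6 + R}$
$\left(-180110 - f{\left(-225 + 300,401 \right)}\right) \left(-322732 + 341768\right) = \left(-180110 - \frac{-349 + \left(-225 + 300\right)}{6 + \left(-225 + 300\right)}\right) \left(-322732 + 341768\right) = \left(-180110 - \frac{-349 + 75}{6 + 75}\right) 19036 = \left(-180110 - \frac{1}{81} \left(-274\right)\right) 19036 = \left(-180110 - - \frac{274}{81}\right) 19036 = \left(-180110 + \frac{274}{81}\right) 19036 = \left(- \frac{14588636}{81}\right) 19036 = - \frac{277709274896}{81}$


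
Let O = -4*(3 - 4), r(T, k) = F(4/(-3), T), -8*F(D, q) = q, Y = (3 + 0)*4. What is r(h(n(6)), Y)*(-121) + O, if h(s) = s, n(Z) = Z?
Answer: 379/4 ≈ 94.750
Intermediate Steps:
Y = 12 (Y = 3*4 = 12)
F(D, q) = -q/8
r(T, k) = -T/8
O = 4 (O = -4*(-1) = 4)
r(h(n(6)), Y)*(-121) + O = -1/8*6*(-121) + 4 = -3/4*(-121) + 4 = 363/4 + 4 = 379/4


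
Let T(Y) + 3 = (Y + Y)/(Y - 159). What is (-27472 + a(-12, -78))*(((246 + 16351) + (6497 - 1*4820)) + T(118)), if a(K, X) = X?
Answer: -20631506250/41 ≈ -5.0321e+8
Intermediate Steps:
T(Y) = -3 + 2*Y/(-159 + Y) (T(Y) = -3 + (Y + Y)/(Y - 159) = -3 + (2*Y)/(-159 + Y) = -3 + 2*Y/(-159 + Y))
(-27472 + a(-12, -78))*(((246 + 16351) + (6497 - 1*4820)) + T(118)) = (-27472 - 78)*(((246 + 16351) + (6497 - 1*4820)) + (477 - 1*118)/(-159 + 118)) = -27550*((16597 + (6497 - 4820)) + (477 - 118)/(-41)) = -27550*((16597 + 1677) - 1/41*359) = -27550*(18274 - 359/41) = -27550*748875/41 = -20631506250/41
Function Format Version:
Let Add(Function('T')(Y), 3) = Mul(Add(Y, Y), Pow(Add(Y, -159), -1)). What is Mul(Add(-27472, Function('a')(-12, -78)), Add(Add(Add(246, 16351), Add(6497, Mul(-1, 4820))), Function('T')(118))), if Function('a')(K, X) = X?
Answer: Rational(-20631506250, 41) ≈ -5.0321e+8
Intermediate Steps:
Function('T')(Y) = Add(-3, Mul(2, Y, Pow(Add(-159, Y), -1))) (Function('T')(Y) = Add(-3, Mul(Add(Y, Y), Pow(Add(Y, -159), -1))) = Add(-3, Mul(Mul(2, Y), Pow(Add(-159, Y), -1))) = Add(-3, Mul(2, Y, Pow(Add(-159, Y), -1))))
Mul(Add(-27472, Function('a')(-12, -78)), Add(Add(Add(246, 16351), Add(6497, Mul(-1, 4820))), Function('T')(118))) = Mul(Add(-27472, -78), Add(Add(Add(246, 16351), Add(6497, Mul(-1, 4820))), Mul(Pow(Add(-159, 118), -1), Add(477, Mul(-1, 118))))) = Mul(-27550, Add(Add(16597, Add(6497, -4820)), Mul(Pow(-41, -1), Add(477, -118)))) = Mul(-27550, Add(Add(16597, 1677), Mul(Rational(-1, 41), 359))) = Mul(-27550, Add(18274, Rational(-359, 41))) = Mul(-27550, Rational(748875, 41)) = Rational(-20631506250, 41)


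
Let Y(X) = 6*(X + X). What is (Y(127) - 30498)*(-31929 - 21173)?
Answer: 1538577348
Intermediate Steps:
Y(X) = 12*X (Y(X) = 6*(2*X) = 12*X)
(Y(127) - 30498)*(-31929 - 21173) = (12*127 - 30498)*(-31929 - 21173) = (1524 - 30498)*(-53102) = -28974*(-53102) = 1538577348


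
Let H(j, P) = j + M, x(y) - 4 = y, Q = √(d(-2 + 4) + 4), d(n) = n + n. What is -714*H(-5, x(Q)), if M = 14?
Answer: -6426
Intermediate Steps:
d(n) = 2*n
Q = 2*√2 (Q = √(2*(-2 + 4) + 4) = √(2*2 + 4) = √(4 + 4) = √8 = 2*√2 ≈ 2.8284)
x(y) = 4 + y
H(j, P) = 14 + j (H(j, P) = j + 14 = 14 + j)
-714*H(-5, x(Q)) = -714*(14 - 5) = -714*9 = -6426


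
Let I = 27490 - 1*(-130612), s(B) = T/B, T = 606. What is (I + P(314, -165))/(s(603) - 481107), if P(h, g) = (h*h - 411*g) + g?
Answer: -65193948/96702305 ≈ -0.67417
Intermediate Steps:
P(h, g) = h² - 410*g (P(h, g) = (h² - 411*g) + g = h² - 410*g)
s(B) = 606/B
I = 158102 (I = 27490 + 130612 = 158102)
(I + P(314, -165))/(s(603) - 481107) = (158102 + (314² - 410*(-165)))/(606/603 - 481107) = (158102 + (98596 + 67650))/(606*(1/603) - 481107) = (158102 + 166246)/(202/201 - 481107) = 324348/(-96702305/201) = 324348*(-201/96702305) = -65193948/96702305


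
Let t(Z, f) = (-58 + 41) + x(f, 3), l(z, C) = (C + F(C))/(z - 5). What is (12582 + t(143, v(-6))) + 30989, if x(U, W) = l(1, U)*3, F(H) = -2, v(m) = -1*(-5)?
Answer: 174207/4 ≈ 43552.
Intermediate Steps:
v(m) = 5
l(z, C) = (-2 + C)/(-5 + z) (l(z, C) = (C - 2)/(z - 5) = (-2 + C)/(-5 + z))
x(U, W) = 3/2 - 3*U/4 (x(U, W) = ((-2 + U)/(-5 + 1))*3 = ((-2 + U)/(-4))*3 = -(-2 + U)/4*3 = (½ - U/4)*3 = 3/2 - 3*U/4)
t(Z, f) = -31/2 - 3*f/4 (t(Z, f) = (-58 + 41) + (3/2 - 3*f/4) = -17 + (3/2 - 3*f/4) = -31/2 - 3*f/4)
(12582 + t(143, v(-6))) + 30989 = (12582 + (-31/2 - ¾*5)) + 30989 = (12582 + (-31/2 - 15/4)) + 30989 = (12582 - 77/4) + 30989 = 50251/4 + 30989 = 174207/4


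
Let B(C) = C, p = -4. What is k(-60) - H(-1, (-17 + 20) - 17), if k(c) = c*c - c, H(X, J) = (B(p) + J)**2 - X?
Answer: 3335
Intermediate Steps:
H(X, J) = (-4 + J)**2 - X
k(c) = c**2 - c
k(-60) - H(-1, (-17 + 20) - 17) = -60*(-1 - 60) - ((-4 + ((-17 + 20) - 17))**2 - 1*(-1)) = -60*(-61) - ((-4 + (3 - 17))**2 + 1) = 3660 - ((-4 - 14)**2 + 1) = 3660 - ((-18)**2 + 1) = 3660 - (324 + 1) = 3660 - 1*325 = 3660 - 325 = 3335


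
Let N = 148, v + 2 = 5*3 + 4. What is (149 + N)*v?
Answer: 5049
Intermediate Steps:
v = 17 (v = -2 + (5*3 + 4) = -2 + (15 + 4) = -2 + 19 = 17)
(149 + N)*v = (149 + 148)*17 = 297*17 = 5049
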